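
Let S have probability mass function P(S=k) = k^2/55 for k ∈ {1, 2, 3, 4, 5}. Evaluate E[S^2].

17.8

E[S^2] = Σ s^2·P(S=s)
 = 1·1/55 + 4·4/55 + 9·9/55 + 16·16/55 + 25·5/11
 = 1/55 + 16/55 + 81/55 + 256/55 + 125/11
 = 89/5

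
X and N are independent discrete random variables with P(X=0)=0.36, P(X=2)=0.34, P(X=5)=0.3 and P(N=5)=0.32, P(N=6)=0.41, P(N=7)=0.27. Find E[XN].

E[XN] = Σ_x Σ_n xn · P(X=x)P(N=n)
 = 0·0.1152 + 0·0.1476 + 0·0.0972 + 10·0.1088 + 12·0.1394 + 14·0.0918 + 25·0.096 + 30·0.123 + 35·0.081
 = 0 + 0 + 0 + 1.088 + 1.6728 + 1.2852 + 2.4 + 3.69 + 2.835
 = 12.971

12.971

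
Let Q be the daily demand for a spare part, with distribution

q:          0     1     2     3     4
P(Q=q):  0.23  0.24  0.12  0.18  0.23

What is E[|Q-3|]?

E[|Q-3|] = Σ |q-3|·P(Q=q)
 = 3·0.23 + 2·0.24 + 1·0.12 + 0·0.18 + 1·0.23
 = 0.69 + 0.48 + 0.12 + 0 + 0.23
 = 1.52

1.52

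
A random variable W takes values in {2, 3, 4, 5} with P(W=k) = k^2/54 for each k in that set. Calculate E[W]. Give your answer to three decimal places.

E[W] = Σ w·P(W=w)
 = 2·2/27 + 3·1/6 + 4·8/27 + 5·25/54
 = 4/27 + 1/2 + 32/27 + 125/54
 = 112/27

4.148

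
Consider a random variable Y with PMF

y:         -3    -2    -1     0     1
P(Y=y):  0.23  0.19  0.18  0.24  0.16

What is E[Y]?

E[Y] = Σ y·P(Y=y)
 = (-3)·0.23 + (-2)·0.19 + (-1)·0.18 + 0·0.24 + 1·0.16
 = (-0.69) + (-0.38) + (-0.18) + 0 + 0.16
 = -1.09

-1.09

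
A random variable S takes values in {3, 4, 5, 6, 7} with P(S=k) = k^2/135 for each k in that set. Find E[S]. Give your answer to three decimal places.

5.741

E[S] = Σ s·P(S=s)
 = 3·1/15 + 4·16/135 + 5·5/27 + 6·4/15 + 7·49/135
 = 1/5 + 64/135 + 25/27 + 8/5 + 343/135
 = 155/27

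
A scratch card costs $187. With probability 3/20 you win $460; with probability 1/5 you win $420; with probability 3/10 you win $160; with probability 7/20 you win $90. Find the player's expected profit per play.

45.5

E[payout] = 460·3/20 + 420·1/5 + 160·3/10 + 90·7/20
 = 69 + 84 + 48 + 63/2
 = 465/2
Net = 465/2 - 187 = 91/2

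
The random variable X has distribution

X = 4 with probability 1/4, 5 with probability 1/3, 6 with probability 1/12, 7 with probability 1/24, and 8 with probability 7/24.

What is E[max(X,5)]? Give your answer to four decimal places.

E[max(X,5)] = Σ max(x,5)·P(X=x)
 = 5·1/4 + 5·1/3 + 6·1/12 + 7·1/24 + 8·7/24
 = 5/4 + 5/3 + 1/2 + 7/24 + 7/3
 = 145/24

6.0417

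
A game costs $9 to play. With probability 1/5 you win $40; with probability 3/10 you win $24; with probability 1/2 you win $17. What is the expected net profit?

14.7

E[payout] = 40·1/5 + 24·3/10 + 17·1/2
 = 8 + 36/5 + 17/2
 = 237/10
Net = 237/10 - 9 = 147/10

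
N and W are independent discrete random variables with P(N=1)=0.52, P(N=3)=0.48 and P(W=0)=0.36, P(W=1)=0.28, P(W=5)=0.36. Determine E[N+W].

4.04

E[N+W] = Σ_n Σ_w (n+w) · P(N=n)P(W=w)
 = 1·0.1872 + 2·0.1456 + 6·0.1872 + 3·0.1728 + 4·0.1344 + 8·0.1728
 = 0.1872 + 0.2912 + 1.1232 + 0.5184 + 0.5376 + 1.3824
 = 4.04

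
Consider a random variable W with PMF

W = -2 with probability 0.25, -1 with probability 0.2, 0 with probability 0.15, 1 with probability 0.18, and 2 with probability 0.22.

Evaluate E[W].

-0.08

E[W] = Σ w·P(W=w)
 = (-2)·0.25 + (-1)·0.2 + 0·0.15 + 1·0.18 + 2·0.22
 = (-0.5) + (-0.2) + 0 + 0.18 + 0.44
 = -0.08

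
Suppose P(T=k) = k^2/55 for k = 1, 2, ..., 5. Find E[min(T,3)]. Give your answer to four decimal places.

2.8909

E[min(T,3)] = Σ min(t,3)·P(T=t)
 = 1·1/55 + 2·4/55 + 3·9/55 + 3·16/55 + 3·5/11
 = 1/55 + 8/55 + 27/55 + 48/55 + 15/11
 = 159/55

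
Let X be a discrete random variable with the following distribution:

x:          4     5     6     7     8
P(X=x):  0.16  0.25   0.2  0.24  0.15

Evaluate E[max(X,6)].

E[max(X,6)] = Σ max(x,6)·P(X=x)
 = 6·0.16 + 6·0.25 + 6·0.2 + 7·0.24 + 8·0.15
 = 0.96 + 1.5 + 1.2 + 1.68 + 1.2
 = 6.54

6.54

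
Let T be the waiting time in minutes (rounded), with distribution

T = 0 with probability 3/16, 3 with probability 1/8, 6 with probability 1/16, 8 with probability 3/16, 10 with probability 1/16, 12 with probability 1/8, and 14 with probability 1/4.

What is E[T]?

E[T] = Σ t·P(T=t)
 = 0·3/16 + 3·1/8 + 6·1/16 + 8·3/16 + 10·1/16 + 12·1/8 + 14·1/4
 = 0 + 3/8 + 3/8 + 3/2 + 5/8 + 3/2 + 7/2
 = 63/8

7.875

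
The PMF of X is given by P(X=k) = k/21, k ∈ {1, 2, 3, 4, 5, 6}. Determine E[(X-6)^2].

5

E[(X-6)^2] = Σ (x-6)^2·P(X=x)
 = 25·1/21 + 16·2/21 + 9·1/7 + 4·4/21 + 1·5/21 + 0·2/7
 = 25/21 + 32/21 + 9/7 + 16/21 + 5/21 + 0
 = 5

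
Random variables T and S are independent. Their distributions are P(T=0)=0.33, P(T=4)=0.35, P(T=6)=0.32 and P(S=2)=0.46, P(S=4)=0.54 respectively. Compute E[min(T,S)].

2.0636

E[min(T,S)] = Σ_t Σ_s min(t,s) · P(T=t)P(S=s)
 = 0·0.1518 + 0·0.1782 + 2·0.161 + 4·0.189 + 2·0.1472 + 4·0.1728
 = 0 + 0 + 0.322 + 0.756 + 0.2944 + 0.6912
 = 2.0636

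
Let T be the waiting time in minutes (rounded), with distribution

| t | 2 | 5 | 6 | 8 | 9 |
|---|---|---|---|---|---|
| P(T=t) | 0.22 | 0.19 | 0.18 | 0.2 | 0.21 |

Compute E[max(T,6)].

7.03

E[max(T,6)] = Σ max(t,6)·P(T=t)
 = 6·0.22 + 6·0.19 + 6·0.18 + 8·0.2 + 9·0.21
 = 1.32 + 1.14 + 1.08 + 1.6 + 1.89
 = 7.03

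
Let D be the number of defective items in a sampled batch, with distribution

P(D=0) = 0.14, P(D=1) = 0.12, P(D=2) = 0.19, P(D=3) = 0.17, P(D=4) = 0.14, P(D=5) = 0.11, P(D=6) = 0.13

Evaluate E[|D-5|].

E[|D-5|] = Σ |d-5|·P(D=d)
 = 5·0.14 + 4·0.12 + 3·0.19 + 2·0.17 + 1·0.14 + 0·0.11 + 1·0.13
 = 0.7 + 0.48 + 0.57 + 0.34 + 0.14 + 0 + 0.13
 = 2.36

2.36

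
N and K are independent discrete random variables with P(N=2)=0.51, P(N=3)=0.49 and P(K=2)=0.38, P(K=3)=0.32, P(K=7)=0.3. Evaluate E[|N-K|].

1.7024

E[|N-K|] = Σ_n Σ_k |n-k| · P(N=n)P(K=k)
 = 0·0.1938 + 1·0.1632 + 5·0.153 + 1·0.1862 + 0·0.1568 + 4·0.147
 = 0 + 0.1632 + 0.765 + 0.1862 + 0 + 0.588
 = 1.7024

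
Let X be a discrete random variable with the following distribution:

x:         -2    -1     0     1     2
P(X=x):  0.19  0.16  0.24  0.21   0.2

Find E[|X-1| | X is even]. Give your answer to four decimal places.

P(X is even) = 0.19 + 0.24 + 0.2 = 0.63.
E[|X-1| | X is even] = [3·0.19 + 1·0.24 + 1·0.2] / 0.63
 = 1.01 / 0.63
 = 101/63

1.6032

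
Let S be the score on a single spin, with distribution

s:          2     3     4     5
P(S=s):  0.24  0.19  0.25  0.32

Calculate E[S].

E[S] = Σ s·P(S=s)
 = 2·0.24 + 3·0.19 + 4·0.25 + 5·0.32
 = 0.48 + 0.57 + 1 + 1.6
 = 3.65

3.65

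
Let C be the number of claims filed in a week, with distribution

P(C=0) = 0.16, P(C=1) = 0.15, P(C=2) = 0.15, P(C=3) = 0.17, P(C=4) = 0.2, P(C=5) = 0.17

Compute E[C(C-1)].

E[C(C-1)] = Σ c(c-1)·P(C=c)
 = 0·0.16 + 0·0.15 + 2·0.15 + 6·0.17 + 12·0.2 + 20·0.17
 = 0 + 0 + 0.3 + 1.02 + 2.4 + 3.4
 = 7.12

7.12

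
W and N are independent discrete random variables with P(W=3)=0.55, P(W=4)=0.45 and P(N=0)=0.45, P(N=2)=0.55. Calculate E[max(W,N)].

3.45

E[max(W,N)] = Σ_w Σ_n max(w,n) · P(W=w)P(N=n)
 = 3·0.2475 + 3·0.3025 + 4·0.2025 + 4·0.2475
 = 0.7425 + 0.9075 + 0.81 + 0.99
 = 3.45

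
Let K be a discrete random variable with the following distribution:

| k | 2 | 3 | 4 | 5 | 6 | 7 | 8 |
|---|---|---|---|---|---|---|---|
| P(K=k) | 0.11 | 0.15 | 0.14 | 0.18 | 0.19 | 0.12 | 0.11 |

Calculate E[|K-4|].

1.73

E[|K-4|] = Σ |k-4|·P(K=k)
 = 2·0.11 + 1·0.15 + 0·0.14 + 1·0.18 + 2·0.19 + 3·0.12 + 4·0.11
 = 0.22 + 0.15 + 0 + 0.18 + 0.38 + 0.36 + 0.44
 = 1.73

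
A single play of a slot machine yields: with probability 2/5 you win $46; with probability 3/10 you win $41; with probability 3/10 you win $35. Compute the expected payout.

E[payout] = 46·2/5 + 41·3/10 + 35·3/10
 = 92/5 + 123/10 + 21/2
 = 206/5

41.2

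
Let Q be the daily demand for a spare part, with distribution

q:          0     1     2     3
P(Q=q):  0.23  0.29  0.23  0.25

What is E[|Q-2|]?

E[|Q-2|] = Σ |q-2|·P(Q=q)
 = 2·0.23 + 1·0.29 + 0·0.23 + 1·0.25
 = 0.46 + 0.29 + 0 + 0.25
 = 1

1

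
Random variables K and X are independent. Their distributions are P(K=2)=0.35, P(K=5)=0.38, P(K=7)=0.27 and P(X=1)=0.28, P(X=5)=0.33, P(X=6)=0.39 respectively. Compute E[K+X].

E[K+X] = Σ_k Σ_x (k+x) · P(K=k)P(X=x)
 = 3·0.098 + 7·0.1155 + 8·0.1365 + 6·0.1064 + 10·0.1254 + 11·0.1482 + 8·0.0756 + 12·0.0891 + 13·0.1053
 = 0.294 + 0.8085 + 1.092 + 0.6384 + 1.254 + 1.6302 + 0.6048 + 1.0692 + 1.3689
 = 8.76

8.76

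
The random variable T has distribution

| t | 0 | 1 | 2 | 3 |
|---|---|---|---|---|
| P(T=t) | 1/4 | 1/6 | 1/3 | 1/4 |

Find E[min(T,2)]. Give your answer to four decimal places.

E[min(T,2)] = Σ min(t,2)·P(T=t)
 = 0·1/4 + 1·1/6 + 2·1/3 + 2·1/4
 = 0 + 1/6 + 2/3 + 1/2
 = 4/3

1.3333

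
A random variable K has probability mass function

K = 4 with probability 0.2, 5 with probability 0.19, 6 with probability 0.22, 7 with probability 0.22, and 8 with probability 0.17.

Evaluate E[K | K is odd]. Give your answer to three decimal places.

6.073

P(K is odd) = 0.19 + 0.22 = 0.41.
E[K | K is odd] = [5·0.19 + 7·0.22] / 0.41
 = 2.49 / 0.41
 = 249/41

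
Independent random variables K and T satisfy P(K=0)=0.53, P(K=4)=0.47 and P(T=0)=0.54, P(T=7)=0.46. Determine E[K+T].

E[K+T] = Σ_k Σ_t (k+t) · P(K=k)P(T=t)
 = 0·0.2862 + 7·0.2438 + 4·0.2538 + 11·0.2162
 = 0 + 1.7066 + 1.0152 + 2.3782
 = 5.1

5.1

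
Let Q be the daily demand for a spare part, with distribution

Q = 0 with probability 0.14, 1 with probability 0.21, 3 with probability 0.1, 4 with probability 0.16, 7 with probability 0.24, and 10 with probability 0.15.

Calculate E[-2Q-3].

-11.66

E[-2Q-3] = Σ (-2q-3)·P(Q=q)
 = (-3)·0.14 + (-5)·0.21 + (-9)·0.1 + (-11)·0.16 + (-17)·0.24 + (-23)·0.15
 = (-0.42) + (-1.05) + (-0.9) + (-1.76) + (-4.08) + (-3.45)
 = -11.66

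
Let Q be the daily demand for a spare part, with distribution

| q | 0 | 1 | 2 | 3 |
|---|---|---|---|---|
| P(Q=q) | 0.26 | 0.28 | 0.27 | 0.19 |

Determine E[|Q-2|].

0.99

E[|Q-2|] = Σ |q-2|·P(Q=q)
 = 2·0.26 + 1·0.28 + 0·0.27 + 1·0.19
 = 0.52 + 0.28 + 0 + 0.19
 = 0.99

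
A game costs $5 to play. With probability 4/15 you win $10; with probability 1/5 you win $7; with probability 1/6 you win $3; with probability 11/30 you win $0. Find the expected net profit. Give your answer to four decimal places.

-0.4333

E[payout] = 10·4/15 + 7·1/5 + 3·1/6 + 0·11/30
 = 8/3 + 7/5 + 1/2 + 0
 = 137/30
Net = 137/30 - 5 = -13/30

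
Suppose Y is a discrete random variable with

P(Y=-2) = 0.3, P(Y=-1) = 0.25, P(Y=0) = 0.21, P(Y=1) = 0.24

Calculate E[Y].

E[Y] = Σ y·P(Y=y)
 = (-2)·0.3 + (-1)·0.25 + 0·0.21 + 1·0.24
 = (-0.6) + (-0.25) + 0 + 0.24
 = -0.61

-0.61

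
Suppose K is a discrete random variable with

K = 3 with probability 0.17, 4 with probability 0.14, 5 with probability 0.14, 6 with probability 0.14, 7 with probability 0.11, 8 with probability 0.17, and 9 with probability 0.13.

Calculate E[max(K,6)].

6.84

E[max(K,6)] = Σ max(k,6)·P(K=k)
 = 6·0.17 + 6·0.14 + 6·0.14 + 6·0.14 + 7·0.11 + 8·0.17 + 9·0.13
 = 1.02 + 0.84 + 0.84 + 0.84 + 0.77 + 1.36 + 1.17
 = 6.84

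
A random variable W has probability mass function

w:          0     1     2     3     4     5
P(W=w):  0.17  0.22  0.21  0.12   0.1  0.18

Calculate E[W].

E[W] = Σ w·P(W=w)
 = 0·0.17 + 1·0.22 + 2·0.21 + 3·0.12 + 4·0.1 + 5·0.18
 = 0 + 0.22 + 0.42 + 0.36 + 0.4 + 0.9
 = 2.3

2.3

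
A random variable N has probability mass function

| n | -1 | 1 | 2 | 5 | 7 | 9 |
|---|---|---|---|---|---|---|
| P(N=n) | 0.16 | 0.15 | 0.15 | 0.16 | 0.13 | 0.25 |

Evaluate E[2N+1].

E[2N+1] = Σ (2n+1)·P(N=n)
 = (-1)·0.16 + 3·0.15 + 5·0.15 + 11·0.16 + 15·0.13 + 19·0.25
 = (-0.16) + 0.45 + 0.75 + 1.76 + 1.95 + 4.75
 = 9.5

9.5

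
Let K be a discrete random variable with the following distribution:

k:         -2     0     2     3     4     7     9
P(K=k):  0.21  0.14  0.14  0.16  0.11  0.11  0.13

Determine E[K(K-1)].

E[K(K-1)] = Σ k(k-1)·P(K=k)
 = 6·0.21 + 0·0.14 + 2·0.14 + 6·0.16 + 12·0.11 + 42·0.11 + 72·0.13
 = 1.26 + 0 + 0.28 + 0.96 + 1.32 + 4.62 + 9.36
 = 17.8

17.8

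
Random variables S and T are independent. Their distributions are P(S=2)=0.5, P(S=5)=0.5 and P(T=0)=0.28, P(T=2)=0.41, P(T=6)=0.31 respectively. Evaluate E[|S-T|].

E[|S-T|] = Σ_s Σ_t |s-t| · P(S=s)P(T=t)
 = 2·0.14 + 0·0.205 + 4·0.155 + 5·0.14 + 3·0.205 + 1·0.155
 = 0.28 + 0 + 0.62 + 0.7 + 0.615 + 0.155
 = 2.37

2.37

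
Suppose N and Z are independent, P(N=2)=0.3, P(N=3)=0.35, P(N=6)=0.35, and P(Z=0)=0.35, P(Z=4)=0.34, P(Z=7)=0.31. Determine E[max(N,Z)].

5.0805

E[max(N,Z)] = Σ_n Σ_z max(n,z) · P(N=n)P(Z=z)
 = 2·0.105 + 4·0.102 + 7·0.093 + 3·0.1225 + 4·0.119 + 7·0.1085 + 6·0.1225 + 6·0.119 + 7·0.1085
 = 0.21 + 0.408 + 0.651 + 0.3675 + 0.476 + 0.7595 + 0.735 + 0.714 + 0.7595
 = 5.0805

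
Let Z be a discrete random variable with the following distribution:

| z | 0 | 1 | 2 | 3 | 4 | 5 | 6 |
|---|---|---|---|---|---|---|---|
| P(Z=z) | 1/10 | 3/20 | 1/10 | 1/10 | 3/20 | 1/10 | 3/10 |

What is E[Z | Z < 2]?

0.6

P(Z < 2) = 1/10 + 3/20 = 1/4.
E[Z | Z < 2] = [0·1/10 + 1·3/20] / (1/4)
 = 3/20 / (1/4)
 = 3/5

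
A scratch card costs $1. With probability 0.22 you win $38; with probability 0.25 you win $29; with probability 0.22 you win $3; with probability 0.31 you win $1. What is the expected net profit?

15.58

E[payout] = 38·0.22 + 29·0.25 + 3·0.22 + 1·0.31
 = 8.36 + 7.25 + 0.66 + 0.31
 = 16.58
Net = 16.58 - 1 = 15.58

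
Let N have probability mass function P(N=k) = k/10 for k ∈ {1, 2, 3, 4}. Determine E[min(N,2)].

1.9

E[min(N,2)] = Σ min(n,2)·P(N=n)
 = 1·1/10 + 2·1/5 + 2·3/10 + 2·2/5
 = 1/10 + 2/5 + 3/5 + 4/5
 = 19/10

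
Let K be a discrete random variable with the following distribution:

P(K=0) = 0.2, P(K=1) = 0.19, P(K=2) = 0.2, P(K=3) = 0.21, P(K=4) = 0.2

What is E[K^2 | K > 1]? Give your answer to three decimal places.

P(K > 1) = 0.2 + 0.21 + 0.2 = 0.61.
E[K^2 | K > 1] = [4·0.2 + 9·0.21 + 16·0.2] / 0.61
 = 5.89 / 0.61
 = 589/61

9.656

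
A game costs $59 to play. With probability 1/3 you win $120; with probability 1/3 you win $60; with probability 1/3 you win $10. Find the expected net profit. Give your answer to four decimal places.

4.3333

E[payout] = 120·1/3 + 60·1/3 + 10·1/3
 = 40 + 20 + 10/3
 = 190/3
Net = 190/3 - 59 = 13/3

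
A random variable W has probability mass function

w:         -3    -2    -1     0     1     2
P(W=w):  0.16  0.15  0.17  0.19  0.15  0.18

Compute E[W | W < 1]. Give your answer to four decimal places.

-1.4179

P(W < 1) = 0.16 + 0.15 + 0.17 + 0.19 = 0.67.
E[W | W < 1] = [(-3)·0.16 + (-2)·0.15 + (-1)·0.17 + 0·0.19] / 0.67
 = -0.95 / 0.67
 = -95/67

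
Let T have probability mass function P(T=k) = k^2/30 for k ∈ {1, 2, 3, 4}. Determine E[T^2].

11.8

E[T^2] = Σ t^2·P(T=t)
 = 1·1/30 + 4·2/15 + 9·3/10 + 16·8/15
 = 1/30 + 8/15 + 27/10 + 128/15
 = 59/5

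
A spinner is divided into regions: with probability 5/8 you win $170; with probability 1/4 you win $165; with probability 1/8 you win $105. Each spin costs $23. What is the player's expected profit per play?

E[payout] = 170·5/8 + 165·1/4 + 105·1/8
 = 425/4 + 165/4 + 105/8
 = 1285/8
Net = 1285/8 - 23 = 1101/8

137.625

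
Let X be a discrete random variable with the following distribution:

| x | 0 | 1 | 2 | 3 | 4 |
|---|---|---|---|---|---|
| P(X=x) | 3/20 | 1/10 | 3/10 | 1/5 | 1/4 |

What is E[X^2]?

E[X^2] = Σ x^2·P(X=x)
 = 0·3/20 + 1·1/10 + 4·3/10 + 9·1/5 + 16·1/4
 = 0 + 1/10 + 6/5 + 9/5 + 4
 = 71/10

7.1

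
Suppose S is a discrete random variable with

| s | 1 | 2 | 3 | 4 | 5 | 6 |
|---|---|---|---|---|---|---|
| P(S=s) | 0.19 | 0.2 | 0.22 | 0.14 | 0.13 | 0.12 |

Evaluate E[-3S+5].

-4.54

E[-3S+5] = Σ (-3s+5)·P(S=s)
 = 2·0.19 + (-1)·0.2 + (-4)·0.22 + (-7)·0.14 + (-10)·0.13 + (-13)·0.12
 = 0.38 + (-0.2) + (-0.88) + (-0.98) + (-1.3) + (-1.56)
 = -4.54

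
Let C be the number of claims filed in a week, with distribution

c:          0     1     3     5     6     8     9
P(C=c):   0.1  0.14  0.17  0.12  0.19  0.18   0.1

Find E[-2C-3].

E[-2C-3] = Σ (-2c-3)·P(C=c)
 = (-3)·0.1 + (-5)·0.14 + (-9)·0.17 + (-13)·0.12 + (-15)·0.19 + (-19)·0.18 + (-21)·0.1
 = (-0.3) + (-0.7) + (-1.53) + (-1.56) + (-2.85) + (-3.42) + (-2.1)
 = -12.46

-12.46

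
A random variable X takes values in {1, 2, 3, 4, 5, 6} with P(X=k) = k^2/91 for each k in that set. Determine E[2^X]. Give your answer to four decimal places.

E[2^X] = Σ 2^x·P(X=x)
 = 2·1/91 + 4·4/91 + 8·9/91 + 16·16/91 + 32·25/91 + 64·36/91
 = 2/91 + 16/91 + 72/91 + 256/91 + 800/91 + 2304/91
 = 3450/91

37.9121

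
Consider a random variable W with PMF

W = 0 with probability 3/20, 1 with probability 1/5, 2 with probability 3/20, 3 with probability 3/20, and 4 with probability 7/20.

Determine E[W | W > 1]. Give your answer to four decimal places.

P(W > 1) = 3/20 + 3/20 + 7/20 = 13/20.
E[W | W > 1] = [2·3/20 + 3·3/20 + 4·7/20] / (13/20)
 = 43/20 / (13/20)
 = 43/13

3.3077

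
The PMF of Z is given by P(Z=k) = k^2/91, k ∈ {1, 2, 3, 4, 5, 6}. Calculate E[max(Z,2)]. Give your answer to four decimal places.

4.8571

E[max(Z,2)] = Σ max(z,2)·P(Z=z)
 = 2·1/91 + 2·4/91 + 3·9/91 + 4·16/91 + 5·25/91 + 6·36/91
 = 2/91 + 8/91 + 27/91 + 64/91 + 125/91 + 216/91
 = 34/7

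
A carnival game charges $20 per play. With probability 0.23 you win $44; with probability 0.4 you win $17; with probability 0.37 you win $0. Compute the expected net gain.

E[payout] = 44·0.23 + 17·0.4 + 0·0.37
 = 10.12 + 6.8 + 0
 = 16.92
Net = 16.92 - 20 = -3.08

-3.08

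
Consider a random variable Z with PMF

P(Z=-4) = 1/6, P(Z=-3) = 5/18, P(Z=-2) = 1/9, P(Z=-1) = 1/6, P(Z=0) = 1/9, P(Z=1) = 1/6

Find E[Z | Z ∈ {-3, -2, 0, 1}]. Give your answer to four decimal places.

P(Z ∈ {-3, -2, 0, 1}) = 5/18 + 1/9 + 1/9 + 1/6 = 2/3.
E[Z | Z ∈ {-3, -2, 0, 1}] = [(-3)·5/18 + (-2)·1/9 + 0·1/9 + 1·1/6] / (2/3)
 = -8/9 / (2/3)
 = -4/3

-1.3333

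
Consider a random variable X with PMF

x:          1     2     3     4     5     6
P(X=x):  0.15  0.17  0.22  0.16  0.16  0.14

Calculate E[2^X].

E[2^X] = Σ 2^x·P(X=x)
 = 2·0.15 + 4·0.17 + 8·0.22 + 16·0.16 + 32·0.16 + 64·0.14
 = 0.3 + 0.68 + 1.76 + 2.56 + 5.12 + 8.96
 = 19.38

19.38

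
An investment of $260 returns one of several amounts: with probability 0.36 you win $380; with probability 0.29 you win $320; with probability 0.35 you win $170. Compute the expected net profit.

E[payout] = 380·0.36 + 320·0.29 + 170·0.35
 = 136.8 + 92.8 + 59.5
 = 289.1
Net = 289.1 - 260 = 29.1

29.1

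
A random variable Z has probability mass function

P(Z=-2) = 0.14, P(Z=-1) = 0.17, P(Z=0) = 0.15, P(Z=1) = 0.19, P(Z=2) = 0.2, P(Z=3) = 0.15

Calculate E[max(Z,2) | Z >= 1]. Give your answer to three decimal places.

2.278

P(Z >= 1) = 0.19 + 0.2 + 0.15 = 0.54.
E[max(Z,2) | Z >= 1] = [2·0.19 + 2·0.2 + 3·0.15] / 0.54
 = 1.23 / 0.54
 = 41/18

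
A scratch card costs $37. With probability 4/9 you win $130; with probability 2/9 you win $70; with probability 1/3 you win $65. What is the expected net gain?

E[payout] = 130·4/9 + 70·2/9 + 65·1/3
 = 520/9 + 140/9 + 65/3
 = 95
Net = 95 - 37 = 58

58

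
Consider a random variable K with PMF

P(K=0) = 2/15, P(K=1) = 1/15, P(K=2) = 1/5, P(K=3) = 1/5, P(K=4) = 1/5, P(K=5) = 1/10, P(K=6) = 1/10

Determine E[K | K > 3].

4.75

P(K > 3) = 1/5 + 1/10 + 1/10 = 2/5.
E[K | K > 3] = [4·1/5 + 5·1/10 + 6·1/10] / (2/5)
 = 19/10 / (2/5)
 = 19/4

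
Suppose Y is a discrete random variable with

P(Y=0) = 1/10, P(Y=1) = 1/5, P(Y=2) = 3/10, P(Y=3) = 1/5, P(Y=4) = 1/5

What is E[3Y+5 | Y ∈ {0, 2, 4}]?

P(Y ∈ {0, 2, 4}) = 1/10 + 3/10 + 1/5 = 3/5.
E[3Y+5 | Y ∈ {0, 2, 4}] = [5·1/10 + 11·3/10 + 17·1/5] / (3/5)
 = 36/5 / (3/5)
 = 12

12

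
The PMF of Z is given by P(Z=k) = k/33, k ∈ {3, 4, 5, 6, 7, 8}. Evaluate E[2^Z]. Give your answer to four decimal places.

108.3636

E[2^Z] = Σ 2^z·P(Z=z)
 = 8·1/11 + 16·4/33 + 32·5/33 + 64·2/11 + 128·7/33 + 256·8/33
 = 8/11 + 64/33 + 160/33 + 128/11 + 896/33 + 2048/33
 = 1192/11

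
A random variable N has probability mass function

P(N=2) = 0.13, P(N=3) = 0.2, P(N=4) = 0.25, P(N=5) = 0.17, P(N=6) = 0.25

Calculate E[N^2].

19.57

E[N^2] = Σ n^2·P(N=n)
 = 4·0.13 + 9·0.2 + 16·0.25 + 25·0.17 + 36·0.25
 = 0.52 + 1.8 + 4 + 4.25 + 9
 = 19.57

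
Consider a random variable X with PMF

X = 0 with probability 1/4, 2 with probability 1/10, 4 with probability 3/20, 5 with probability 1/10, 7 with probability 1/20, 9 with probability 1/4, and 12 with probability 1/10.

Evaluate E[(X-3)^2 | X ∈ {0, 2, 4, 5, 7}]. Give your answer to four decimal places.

5.6923

P(X ∈ {0, 2, 4, 5, 7}) = 1/4 + 1/10 + 3/20 + 1/10 + 1/20 = 13/20.
E[(X-3)^2 | X ∈ {0, 2, 4, 5, 7}] = [9·1/4 + 1·1/10 + 1·3/20 + 4·1/10 + 16·1/20] / (13/20)
 = 37/10 / (13/20)
 = 74/13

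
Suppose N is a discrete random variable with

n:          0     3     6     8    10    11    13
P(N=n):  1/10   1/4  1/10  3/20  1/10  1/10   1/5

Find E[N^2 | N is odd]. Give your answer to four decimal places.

87.5455

P(N is odd) = 1/4 + 1/10 + 1/5 = 11/20.
E[N^2 | N is odd] = [9·1/4 + 121·1/10 + 169·1/5] / (11/20)
 = 963/20 / (11/20)
 = 963/11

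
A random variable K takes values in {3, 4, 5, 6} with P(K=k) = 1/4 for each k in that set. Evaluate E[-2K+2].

-7

E[-2K+2] = Σ (-2k+2)·P(K=k)
 = (-4)·1/4 + (-6)·1/4 + (-8)·1/4 + (-10)·1/4
 = (-1) + (-3/2) + (-2) + (-5/2)
 = -7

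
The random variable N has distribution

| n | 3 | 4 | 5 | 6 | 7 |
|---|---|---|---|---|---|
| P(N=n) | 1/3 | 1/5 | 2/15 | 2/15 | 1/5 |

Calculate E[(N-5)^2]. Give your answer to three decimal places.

E[(N-5)^2] = Σ (n-5)^2·P(N=n)
 = 4·1/3 + 1·1/5 + 0·2/15 + 1·2/15 + 4·1/5
 = 4/3 + 1/5 + 0 + 2/15 + 4/5
 = 37/15

2.467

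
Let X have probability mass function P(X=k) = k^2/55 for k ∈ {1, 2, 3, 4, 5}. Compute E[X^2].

17.8

E[X^2] = Σ x^2·P(X=x)
 = 1·1/55 + 4·4/55 + 9·9/55 + 16·16/55 + 25·5/11
 = 1/55 + 16/55 + 81/55 + 256/55 + 125/11
 = 89/5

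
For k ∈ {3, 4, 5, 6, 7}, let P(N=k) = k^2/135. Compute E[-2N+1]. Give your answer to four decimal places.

-10.4815

E[-2N+1] = Σ (-2n+1)·P(N=n)
 = (-5)·1/15 + (-7)·16/135 + (-9)·5/27 + (-11)·4/15 + (-13)·49/135
 = (-1/3) + (-112/135) + (-5/3) + (-44/15) + (-637/135)
 = -283/27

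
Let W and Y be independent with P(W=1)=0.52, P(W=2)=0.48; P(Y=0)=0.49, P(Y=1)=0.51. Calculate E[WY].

E[WY] = Σ_w Σ_y wy · P(W=w)P(Y=y)
 = 0·0.2548 + 1·0.2652 + 0·0.2352 + 2·0.2448
 = 0 + 0.2652 + 0 + 0.4896
 = 0.7548

0.7548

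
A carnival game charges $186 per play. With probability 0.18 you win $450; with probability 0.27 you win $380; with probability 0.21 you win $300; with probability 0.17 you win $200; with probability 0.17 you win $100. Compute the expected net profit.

111.6

E[payout] = 450·0.18 + 380·0.27 + 300·0.21 + 200·0.17 + 100·0.17
 = 81 + 102.6 + 63 + 34 + 17
 = 297.6
Net = 297.6 - 186 = 111.6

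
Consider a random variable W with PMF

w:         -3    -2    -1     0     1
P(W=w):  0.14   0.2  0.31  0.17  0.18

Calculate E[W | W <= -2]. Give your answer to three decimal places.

P(W <= -2) = 0.14 + 0.2 = 0.34.
E[W | W <= -2] = [(-3)·0.14 + (-2)·0.2] / 0.34
 = -0.82 / 0.34
 = -41/17

-2.412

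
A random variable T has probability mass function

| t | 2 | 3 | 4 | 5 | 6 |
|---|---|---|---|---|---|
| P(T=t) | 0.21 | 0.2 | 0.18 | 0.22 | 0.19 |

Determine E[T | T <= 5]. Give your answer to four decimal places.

3.5062

P(T <= 5) = 0.21 + 0.2 + 0.18 + 0.22 = 0.81.
E[T | T <= 5] = [2·0.21 + 3·0.2 + 4·0.18 + 5·0.22] / 0.81
 = 2.84 / 0.81
 = 284/81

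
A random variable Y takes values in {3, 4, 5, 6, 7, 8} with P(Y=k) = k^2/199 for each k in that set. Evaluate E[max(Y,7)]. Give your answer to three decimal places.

E[max(Y,7)] = Σ max(y,7)·P(Y=y)
 = 7·9/199 + 7·16/199 + 7·25/199 + 7·36/199 + 7·49/199 + 8·64/199
 = 63/199 + 112/199 + 175/199 + 252/199 + 343/199 + 512/199
 = 1457/199

7.322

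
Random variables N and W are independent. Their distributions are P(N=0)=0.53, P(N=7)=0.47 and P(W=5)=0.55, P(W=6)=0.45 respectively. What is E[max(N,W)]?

6.1785

E[max(N,W)] = Σ_n Σ_w max(n,w) · P(N=n)P(W=w)
 = 5·0.2915 + 6·0.2385 + 7·0.2585 + 7·0.2115
 = 1.4575 + 1.431 + 1.8095 + 1.4805
 = 6.1785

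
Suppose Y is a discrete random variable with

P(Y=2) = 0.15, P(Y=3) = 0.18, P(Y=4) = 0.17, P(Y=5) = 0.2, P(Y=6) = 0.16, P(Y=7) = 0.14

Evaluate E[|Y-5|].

E[|Y-5|] = Σ |y-5|·P(Y=y)
 = 3·0.15 + 2·0.18 + 1·0.17 + 0·0.2 + 1·0.16 + 2·0.14
 = 0.45 + 0.36 + 0.17 + 0 + 0.16 + 0.28
 = 1.42

1.42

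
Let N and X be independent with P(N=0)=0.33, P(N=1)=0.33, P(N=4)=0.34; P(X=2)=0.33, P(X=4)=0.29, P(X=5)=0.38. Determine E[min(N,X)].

1.4656

E[min(N,X)] = Σ_n Σ_x min(n,x) · P(N=n)P(X=x)
 = 0·0.1089 + 0·0.0957 + 0·0.1254 + 1·0.1089 + 1·0.0957 + 1·0.1254 + 2·0.1122 + 4·0.0986 + 4·0.1292
 = 0 + 0 + 0 + 0.1089 + 0.0957 + 0.1254 + 0.2244 + 0.3944 + 0.5168
 = 1.4656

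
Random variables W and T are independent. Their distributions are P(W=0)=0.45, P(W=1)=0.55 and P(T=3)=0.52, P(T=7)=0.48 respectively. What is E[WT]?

E[WT] = Σ_w Σ_t wt · P(W=w)P(T=t)
 = 0·0.234 + 0·0.216 + 3·0.286 + 7·0.264
 = 0 + 0 + 0.858 + 1.848
 = 2.706

2.706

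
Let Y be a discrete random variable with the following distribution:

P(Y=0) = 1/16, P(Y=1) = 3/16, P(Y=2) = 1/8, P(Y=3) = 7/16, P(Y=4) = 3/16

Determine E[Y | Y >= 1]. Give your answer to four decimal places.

P(Y >= 1) = 3/16 + 1/8 + 7/16 + 3/16 = 15/16.
E[Y | Y >= 1] = [1·3/16 + 2·1/8 + 3·7/16 + 4·3/16] / (15/16)
 = 5/2 / (15/16)
 = 8/3

2.6667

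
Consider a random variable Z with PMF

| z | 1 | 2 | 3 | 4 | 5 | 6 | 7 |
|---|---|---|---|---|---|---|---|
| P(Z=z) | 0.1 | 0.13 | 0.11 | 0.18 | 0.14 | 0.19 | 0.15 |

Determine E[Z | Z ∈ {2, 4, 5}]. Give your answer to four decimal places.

P(Z ∈ {2, 4, 5}) = 0.13 + 0.18 + 0.14 = 0.45.
E[Z | Z ∈ {2, 4, 5}] = [2·0.13 + 4·0.18 + 5·0.14] / 0.45
 = 1.68 / 0.45
 = 56/15

3.7333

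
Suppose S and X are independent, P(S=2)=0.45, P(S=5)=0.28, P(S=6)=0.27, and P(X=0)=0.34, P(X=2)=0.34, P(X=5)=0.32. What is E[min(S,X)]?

E[min(S,X)] = Σ_s Σ_x min(s,x) · P(S=s)P(X=x)
 = 0·0.153 + 2·0.153 + 2·0.144 + 0·0.0952 + 2·0.0952 + 5·0.0896 + 0·0.0918 + 2·0.0918 + 5·0.0864
 = 0 + 0.306 + 0.288 + 0 + 0.1904 + 0.448 + 0 + 0.1836 + 0.432
 = 1.848

1.848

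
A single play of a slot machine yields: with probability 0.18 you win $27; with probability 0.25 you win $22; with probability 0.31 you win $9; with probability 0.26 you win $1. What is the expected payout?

E[payout] = 27·0.18 + 22·0.25 + 9·0.31 + 1·0.26
 = 4.86 + 5.5 + 2.79 + 0.26
 = 13.41

13.41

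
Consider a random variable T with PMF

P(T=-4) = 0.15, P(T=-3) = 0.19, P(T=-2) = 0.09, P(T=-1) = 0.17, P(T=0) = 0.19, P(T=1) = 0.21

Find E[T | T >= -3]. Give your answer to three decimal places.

P(T >= -3) = 0.19 + 0.09 + 0.17 + 0.19 + 0.21 = 0.85.
E[T | T >= -3] = [(-3)·0.19 + (-2)·0.09 + (-1)·0.17 + 0·0.19 + 1·0.21] / 0.85
 = -0.71 / 0.85
 = -71/85

-0.835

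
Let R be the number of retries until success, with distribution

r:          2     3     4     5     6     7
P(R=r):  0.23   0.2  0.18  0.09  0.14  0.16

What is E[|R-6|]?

2.13

E[|R-6|] = Σ |r-6|·P(R=r)
 = 4·0.23 + 3·0.2 + 2·0.18 + 1·0.09 + 0·0.14 + 1·0.16
 = 0.92 + 0.6 + 0.36 + 0.09 + 0 + 0.16
 = 2.13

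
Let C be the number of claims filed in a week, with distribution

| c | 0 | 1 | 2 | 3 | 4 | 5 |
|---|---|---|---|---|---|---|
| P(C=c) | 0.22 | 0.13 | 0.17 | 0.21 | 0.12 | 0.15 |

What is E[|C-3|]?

E[|C-3|] = Σ |c-3|·P(C=c)
 = 3·0.22 + 2·0.13 + 1·0.17 + 0·0.21 + 1·0.12 + 2·0.15
 = 0.66 + 0.26 + 0.17 + 0 + 0.12 + 0.3
 = 1.51

1.51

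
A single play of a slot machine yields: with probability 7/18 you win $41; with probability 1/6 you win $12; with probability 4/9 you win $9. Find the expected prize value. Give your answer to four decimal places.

21.9444

E[payout] = 41·7/18 + 12·1/6 + 9·4/9
 = 287/18 + 2 + 4
 = 395/18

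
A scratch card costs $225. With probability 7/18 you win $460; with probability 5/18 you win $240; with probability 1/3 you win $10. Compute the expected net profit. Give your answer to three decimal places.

E[payout] = 460·7/18 + 240·5/18 + 10·1/3
 = 1610/9 + 200/3 + 10/3
 = 2240/9
Net = 2240/9 - 225 = 215/9

23.889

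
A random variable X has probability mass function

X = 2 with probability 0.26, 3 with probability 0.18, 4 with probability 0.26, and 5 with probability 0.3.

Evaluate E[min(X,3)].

2.74

E[min(X,3)] = Σ min(x,3)·P(X=x)
 = 2·0.26 + 3·0.18 + 3·0.26 + 3·0.3
 = 0.52 + 0.54 + 0.78 + 0.9
 = 2.74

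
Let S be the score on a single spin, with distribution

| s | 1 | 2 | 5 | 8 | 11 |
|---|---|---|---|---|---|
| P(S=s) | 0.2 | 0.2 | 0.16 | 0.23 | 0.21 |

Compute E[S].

5.55

E[S] = Σ s·P(S=s)
 = 1·0.2 + 2·0.2 + 5·0.16 + 8·0.23 + 11·0.21
 = 0.2 + 0.4 + 0.8 + 1.84 + 2.31
 = 5.55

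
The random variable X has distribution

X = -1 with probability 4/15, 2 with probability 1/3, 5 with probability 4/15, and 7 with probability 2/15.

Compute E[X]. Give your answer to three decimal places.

2.667

E[X] = Σ x·P(X=x)
 = (-1)·4/15 + 2·1/3 + 5·4/15 + 7·2/15
 = (-4/15) + 2/3 + 4/3 + 14/15
 = 8/3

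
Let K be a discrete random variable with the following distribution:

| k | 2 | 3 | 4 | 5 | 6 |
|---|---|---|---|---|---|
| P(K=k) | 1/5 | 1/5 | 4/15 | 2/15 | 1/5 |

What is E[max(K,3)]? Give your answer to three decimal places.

4.133

E[max(K,3)] = Σ max(k,3)·P(K=k)
 = 3·1/5 + 3·1/5 + 4·4/15 + 5·2/15 + 6·1/5
 = 3/5 + 3/5 + 16/15 + 2/3 + 6/5
 = 62/15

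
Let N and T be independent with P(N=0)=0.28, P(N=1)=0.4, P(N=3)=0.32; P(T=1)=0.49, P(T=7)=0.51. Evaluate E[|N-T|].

3.3272

E[|N-T|] = Σ_n Σ_t |n-t| · P(N=n)P(T=t)
 = 1·0.1372 + 7·0.1428 + 0·0.196 + 6·0.204 + 2·0.1568 + 4·0.1632
 = 0.1372 + 0.9996 + 0 + 1.224 + 0.3136 + 0.6528
 = 3.3272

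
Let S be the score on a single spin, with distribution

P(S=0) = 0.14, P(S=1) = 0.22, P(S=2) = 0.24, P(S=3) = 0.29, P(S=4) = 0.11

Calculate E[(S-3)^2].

E[(S-3)^2] = Σ (s-3)^2·P(S=s)
 = 9·0.14 + 4·0.22 + 1·0.24 + 0·0.29 + 1·0.11
 = 1.26 + 0.88 + 0.24 + 0 + 0.11
 = 2.49

2.49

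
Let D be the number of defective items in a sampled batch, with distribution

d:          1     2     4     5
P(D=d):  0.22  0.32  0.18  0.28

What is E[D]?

2.98

E[D] = Σ d·P(D=d)
 = 1·0.22 + 2·0.32 + 4·0.18 + 5·0.28
 = 0.22 + 0.64 + 0.72 + 1.4
 = 2.98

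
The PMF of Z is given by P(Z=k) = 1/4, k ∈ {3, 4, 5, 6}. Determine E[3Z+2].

15.5

E[3Z+2] = Σ (3z+2)·P(Z=z)
 = 11·1/4 + 14·1/4 + 17·1/4 + 20·1/4
 = 11/4 + 7/2 + 17/4 + 5
 = 31/2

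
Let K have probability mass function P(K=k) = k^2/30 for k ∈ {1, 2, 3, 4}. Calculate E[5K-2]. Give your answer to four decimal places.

14.6667

E[5K-2] = Σ (5k-2)·P(K=k)
 = 3·1/30 + 8·2/15 + 13·3/10 + 18·8/15
 = 1/10 + 16/15 + 39/10 + 48/5
 = 44/3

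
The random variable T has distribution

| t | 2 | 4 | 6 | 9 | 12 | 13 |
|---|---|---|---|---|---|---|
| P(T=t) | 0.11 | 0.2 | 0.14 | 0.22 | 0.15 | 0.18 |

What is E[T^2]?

78.52

E[T^2] = Σ t^2·P(T=t)
 = 4·0.11 + 16·0.2 + 36·0.14 + 81·0.22 + 144·0.15 + 169·0.18
 = 0.44 + 3.2 + 5.04 + 17.82 + 21.6 + 30.42
 = 78.52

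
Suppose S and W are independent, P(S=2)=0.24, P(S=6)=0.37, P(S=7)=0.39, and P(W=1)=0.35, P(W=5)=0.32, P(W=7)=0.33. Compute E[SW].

23.1318

E[SW] = Σ_s Σ_w sw · P(S=s)P(W=w)
 = 2·0.084 + 10·0.0768 + 14·0.0792 + 6·0.1295 + 30·0.1184 + 42·0.1221 + 7·0.1365 + 35·0.1248 + 49·0.1287
 = 0.168 + 0.768 + 1.1088 + 0.777 + 3.552 + 5.1282 + 0.9555 + 4.368 + 6.3063
 = 23.1318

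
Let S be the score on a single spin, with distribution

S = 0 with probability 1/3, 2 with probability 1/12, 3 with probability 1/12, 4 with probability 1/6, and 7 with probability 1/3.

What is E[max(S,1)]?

3.75

E[max(S,1)] = Σ max(s,1)·P(S=s)
 = 1·1/3 + 2·1/12 + 3·1/12 + 4·1/6 + 7·1/3
 = 1/3 + 1/6 + 1/4 + 2/3 + 7/3
 = 15/4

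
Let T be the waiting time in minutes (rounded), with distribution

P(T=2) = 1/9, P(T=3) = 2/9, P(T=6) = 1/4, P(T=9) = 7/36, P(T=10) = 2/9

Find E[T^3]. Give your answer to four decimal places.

424.8611

E[T^3] = Σ t^3·P(T=t)
 = 8·1/9 + 27·2/9 + 216·1/4 + 729·7/36 + 1000·2/9
 = 8/9 + 6 + 54 + 567/4 + 2000/9
 = 15295/36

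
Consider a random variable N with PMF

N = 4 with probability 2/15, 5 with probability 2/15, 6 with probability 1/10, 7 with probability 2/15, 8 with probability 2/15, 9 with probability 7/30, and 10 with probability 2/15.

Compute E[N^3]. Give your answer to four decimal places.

E[N^3] = Σ n^3·P(N=n)
 = 64·2/15 + 125·2/15 + 216·1/10 + 343·2/15 + 512·2/15 + 729·7/30 + 1000·2/15
 = 128/15 + 50/3 + 108/5 + 686/15 + 1024/15 + 1701/10 + 400/3
 = 13927/30

464.2333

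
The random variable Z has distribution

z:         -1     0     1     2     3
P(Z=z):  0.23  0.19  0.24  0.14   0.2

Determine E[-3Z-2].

E[-3Z-2] = Σ (-3z-2)·P(Z=z)
 = 1·0.23 + (-2)·0.19 + (-5)·0.24 + (-8)·0.14 + (-11)·0.2
 = 0.23 + (-0.38) + (-1.2) + (-1.12) + (-2.2)
 = -4.67

-4.67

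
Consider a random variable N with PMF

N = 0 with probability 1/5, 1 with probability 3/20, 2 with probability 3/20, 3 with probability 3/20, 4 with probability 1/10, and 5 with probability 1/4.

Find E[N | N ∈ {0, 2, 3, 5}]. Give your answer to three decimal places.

2.667

P(N ∈ {0, 2, 3, 5}) = 1/5 + 3/20 + 3/20 + 1/4 = 3/4.
E[N | N ∈ {0, 2, 3, 5}] = [0·1/5 + 2·3/20 + 3·3/20 + 5·1/4] / (3/4)
 = 2 / (3/4)
 = 8/3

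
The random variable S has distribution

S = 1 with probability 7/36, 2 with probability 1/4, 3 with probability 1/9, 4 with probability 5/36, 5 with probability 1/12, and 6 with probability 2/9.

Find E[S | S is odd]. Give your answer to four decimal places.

P(S is odd) = 7/36 + 1/9 + 1/12 = 7/18.
E[S | S is odd] = [1·7/36 + 3·1/9 + 5·1/12] / (7/18)
 = 17/18 / (7/18)
 = 17/7

2.4286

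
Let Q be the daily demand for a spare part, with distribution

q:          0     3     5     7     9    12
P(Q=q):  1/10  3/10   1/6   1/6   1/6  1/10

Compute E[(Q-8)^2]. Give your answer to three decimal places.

17.333

E[(Q-8)^2] = Σ (q-8)^2·P(Q=q)
 = 64·1/10 + 25·3/10 + 9·1/6 + 1·1/6 + 1·1/6 + 16·1/10
 = 32/5 + 15/2 + 3/2 + 1/6 + 1/6 + 8/5
 = 52/3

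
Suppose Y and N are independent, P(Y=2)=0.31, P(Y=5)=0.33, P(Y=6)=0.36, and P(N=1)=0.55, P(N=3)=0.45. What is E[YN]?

8.417

E[YN] = Σ_y Σ_n yn · P(Y=y)P(N=n)
 = 2·0.1705 + 6·0.1395 + 5·0.1815 + 15·0.1485 + 6·0.198 + 18·0.162
 = 0.341 + 0.837 + 0.9075 + 2.2275 + 1.188 + 2.916
 = 8.417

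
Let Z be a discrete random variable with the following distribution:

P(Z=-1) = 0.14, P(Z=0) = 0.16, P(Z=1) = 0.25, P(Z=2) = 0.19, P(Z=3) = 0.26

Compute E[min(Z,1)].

0.56

E[min(Z,1)] = Σ min(z,1)·P(Z=z)
 = (-1)·0.14 + 0·0.16 + 1·0.25 + 1·0.19 + 1·0.26
 = (-0.14) + 0 + 0.25 + 0.19 + 0.26
 = 0.56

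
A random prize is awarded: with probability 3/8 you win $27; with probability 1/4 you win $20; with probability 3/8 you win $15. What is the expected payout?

E[payout] = 27·3/8 + 20·1/4 + 15·3/8
 = 81/8 + 5 + 45/8
 = 83/4

20.75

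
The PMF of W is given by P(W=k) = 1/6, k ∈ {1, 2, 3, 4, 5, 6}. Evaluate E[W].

3.5

E[W] = Σ w·P(W=w)
 = 1·1/6 + 2·1/6 + 3·1/6 + 4·1/6 + 5·1/6 + 6·1/6
 = 1/6 + 1/3 + 1/2 + 2/3 + 5/6 + 1
 = 7/2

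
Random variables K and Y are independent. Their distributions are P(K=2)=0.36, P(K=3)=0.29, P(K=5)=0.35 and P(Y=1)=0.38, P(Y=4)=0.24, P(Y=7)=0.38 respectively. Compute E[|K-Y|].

2.6064

E[|K-Y|] = Σ_k Σ_y |k-y| · P(K=k)P(Y=y)
 = 1·0.1368 + 2·0.0864 + 5·0.1368 + 2·0.1102 + 1·0.0696 + 4·0.1102 + 4·0.133 + 1·0.084 + 2·0.133
 = 0.1368 + 0.1728 + 0.684 + 0.2204 + 0.0696 + 0.4408 + 0.532 + 0.084 + 0.266
 = 2.6064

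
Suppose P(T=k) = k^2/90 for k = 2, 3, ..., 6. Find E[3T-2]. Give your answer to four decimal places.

12.6667

E[3T-2] = Σ (3t-2)·P(T=t)
 = 4·2/45 + 7·1/10 + 10·8/45 + 13·5/18 + 16·2/5
 = 8/45 + 7/10 + 16/9 + 65/18 + 32/5
 = 38/3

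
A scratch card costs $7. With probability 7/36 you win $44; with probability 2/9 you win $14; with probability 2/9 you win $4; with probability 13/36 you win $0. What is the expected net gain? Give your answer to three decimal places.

5.556

E[payout] = 44·7/36 + 14·2/9 + 4·2/9 + 0·13/36
 = 77/9 + 28/9 + 8/9 + 0
 = 113/9
Net = 113/9 - 7 = 50/9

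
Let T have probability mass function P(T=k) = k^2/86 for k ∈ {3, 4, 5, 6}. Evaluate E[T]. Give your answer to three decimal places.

5.023

E[T] = Σ t·P(T=t)
 = 3·9/86 + 4·8/43 + 5·25/86 + 6·18/43
 = 27/86 + 32/43 + 125/86 + 108/43
 = 216/43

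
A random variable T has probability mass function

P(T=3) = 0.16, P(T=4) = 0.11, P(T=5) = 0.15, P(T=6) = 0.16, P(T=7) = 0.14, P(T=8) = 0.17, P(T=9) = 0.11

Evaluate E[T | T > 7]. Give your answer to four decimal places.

P(T > 7) = 0.17 + 0.11 = 0.28.
E[T | T > 7] = [8·0.17 + 9·0.11] / 0.28
 = 2.35 / 0.28
 = 235/28

8.3929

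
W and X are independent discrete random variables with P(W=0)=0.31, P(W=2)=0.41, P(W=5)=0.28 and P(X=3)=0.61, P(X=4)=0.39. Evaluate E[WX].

7.5258

E[WX] = Σ_w Σ_x wx · P(W=w)P(X=x)
 = 0·0.1891 + 0·0.1209 + 6·0.2501 + 8·0.1599 + 15·0.1708 + 20·0.1092
 = 0 + 0 + 1.5006 + 1.2792 + 2.562 + 2.184
 = 7.5258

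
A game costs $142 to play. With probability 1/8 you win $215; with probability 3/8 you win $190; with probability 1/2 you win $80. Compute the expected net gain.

-3.875

E[payout] = 215·1/8 + 190·3/8 + 80·1/2
 = 215/8 + 285/4 + 40
 = 1105/8
Net = 1105/8 - 142 = -31/8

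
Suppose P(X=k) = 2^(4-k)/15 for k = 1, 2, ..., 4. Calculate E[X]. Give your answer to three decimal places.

1.733

E[X] = Σ x·P(X=x)
 = 1·8/15 + 2·4/15 + 3·2/15 + 4·1/15
 = 8/15 + 8/15 + 2/5 + 4/15
 = 26/15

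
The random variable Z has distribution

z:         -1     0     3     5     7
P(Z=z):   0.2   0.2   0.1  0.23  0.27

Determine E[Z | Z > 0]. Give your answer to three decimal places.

5.567

P(Z > 0) = 0.1 + 0.23 + 0.27 = 0.6.
E[Z | Z > 0] = [3·0.1 + 5·0.23 + 7·0.27] / 0.6
 = 3.34 / 0.6
 = 167/30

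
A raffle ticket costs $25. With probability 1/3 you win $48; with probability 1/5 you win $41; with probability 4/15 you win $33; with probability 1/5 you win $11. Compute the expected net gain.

10.2

E[payout] = 48·1/3 + 41·1/5 + 33·4/15 + 11·1/5
 = 16 + 41/5 + 44/5 + 11/5
 = 176/5
Net = 176/5 - 25 = 51/5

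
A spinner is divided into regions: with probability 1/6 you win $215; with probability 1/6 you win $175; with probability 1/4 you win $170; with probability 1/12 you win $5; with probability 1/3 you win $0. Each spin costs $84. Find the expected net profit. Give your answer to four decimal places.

E[payout] = 215·1/6 + 175·1/6 + 170·1/4 + 5·1/12 + 0·1/3
 = 215/6 + 175/6 + 85/2 + 5/12 + 0
 = 1295/12
Net = 1295/12 - 84 = 287/12

23.9167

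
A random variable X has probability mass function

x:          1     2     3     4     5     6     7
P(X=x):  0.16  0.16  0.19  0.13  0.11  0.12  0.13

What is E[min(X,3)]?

2.52

E[min(X,3)] = Σ min(x,3)·P(X=x)
 = 1·0.16 + 2·0.16 + 3·0.19 + 3·0.13 + 3·0.11 + 3·0.12 + 3·0.13
 = 0.16 + 0.32 + 0.57 + 0.39 + 0.33 + 0.36 + 0.39
 = 2.52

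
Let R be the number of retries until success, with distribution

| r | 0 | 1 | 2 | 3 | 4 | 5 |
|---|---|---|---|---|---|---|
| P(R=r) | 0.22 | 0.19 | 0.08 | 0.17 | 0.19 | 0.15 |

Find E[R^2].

8.83

E[R^2] = Σ r^2·P(R=r)
 = 0·0.22 + 1·0.19 + 4·0.08 + 9·0.17 + 16·0.19 + 25·0.15
 = 0 + 0.19 + 0.32 + 1.53 + 3.04 + 3.75
 = 8.83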